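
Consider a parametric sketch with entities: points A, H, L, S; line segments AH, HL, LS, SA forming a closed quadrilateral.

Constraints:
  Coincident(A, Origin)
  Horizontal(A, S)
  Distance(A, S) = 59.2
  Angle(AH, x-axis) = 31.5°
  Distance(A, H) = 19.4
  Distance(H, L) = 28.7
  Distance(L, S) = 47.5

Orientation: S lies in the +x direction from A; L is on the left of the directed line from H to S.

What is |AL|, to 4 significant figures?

46.09

Checks: |HL| = 28.70 ✓; |LS| = 47.50 ✓.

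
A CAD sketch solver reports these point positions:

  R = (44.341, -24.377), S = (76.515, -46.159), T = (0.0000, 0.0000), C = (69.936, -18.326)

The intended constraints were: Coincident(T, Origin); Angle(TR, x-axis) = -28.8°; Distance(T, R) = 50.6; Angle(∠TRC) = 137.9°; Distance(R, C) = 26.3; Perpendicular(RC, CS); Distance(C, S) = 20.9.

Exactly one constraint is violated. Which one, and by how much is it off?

Distance(C, S) = 20.9 — off by 7.70.

T = (0.00, 0.00) ✓; TR at -28.80° ✓; |TR| = 50.60 ✓; ∠TRC = 137.9° ✓; |RC| = 26.30 ✓; ∠(RC, CS) = 90.00° ✓; |CS| = 28.60 ✗.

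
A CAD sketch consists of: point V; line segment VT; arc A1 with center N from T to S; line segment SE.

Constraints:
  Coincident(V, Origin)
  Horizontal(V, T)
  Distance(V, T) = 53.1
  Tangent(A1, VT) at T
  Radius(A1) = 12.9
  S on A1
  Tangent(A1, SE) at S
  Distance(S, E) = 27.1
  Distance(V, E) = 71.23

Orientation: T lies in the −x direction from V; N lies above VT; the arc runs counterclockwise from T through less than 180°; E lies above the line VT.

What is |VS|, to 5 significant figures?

46.744

Checks: |NS| = 12.90 ✓; ∠(NS, SE) = 90.00° ✓; |SE| = 27.10 ✓; |VE| = 71.23 ✓.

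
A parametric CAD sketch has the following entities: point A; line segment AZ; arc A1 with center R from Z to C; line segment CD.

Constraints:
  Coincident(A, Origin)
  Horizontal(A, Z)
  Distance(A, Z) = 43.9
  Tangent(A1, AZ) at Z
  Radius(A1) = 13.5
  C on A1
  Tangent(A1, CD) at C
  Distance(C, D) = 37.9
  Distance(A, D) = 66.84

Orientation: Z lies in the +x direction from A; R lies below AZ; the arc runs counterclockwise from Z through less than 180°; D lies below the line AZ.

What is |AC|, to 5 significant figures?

35.077

Checks: A = (0.00, 0.00) ✓; |AZ| = 43.90 ✓; |RC| = 13.50 ✓; ∠(RC, CD) = 90.00° ✓; |CD| = 37.90 ✓; |AD| = 66.84 ✓.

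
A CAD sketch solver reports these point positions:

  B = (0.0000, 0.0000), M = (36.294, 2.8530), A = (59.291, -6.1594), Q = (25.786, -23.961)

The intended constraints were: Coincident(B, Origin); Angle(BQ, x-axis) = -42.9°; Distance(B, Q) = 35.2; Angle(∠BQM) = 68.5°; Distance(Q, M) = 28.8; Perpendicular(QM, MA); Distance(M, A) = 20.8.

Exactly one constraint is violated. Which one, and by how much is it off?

Distance(M, A) = 20.8 — off by 3.90.

B = (0.00, 0.00) ✓; BQ at -42.90° ✓; |BQ| = 35.20 ✓; ∠BQM = 68.50° ✓; |QM| = 28.80 ✓; ∠(QM, MA) = 90.00° ✓; |MA| = 24.70 ✗.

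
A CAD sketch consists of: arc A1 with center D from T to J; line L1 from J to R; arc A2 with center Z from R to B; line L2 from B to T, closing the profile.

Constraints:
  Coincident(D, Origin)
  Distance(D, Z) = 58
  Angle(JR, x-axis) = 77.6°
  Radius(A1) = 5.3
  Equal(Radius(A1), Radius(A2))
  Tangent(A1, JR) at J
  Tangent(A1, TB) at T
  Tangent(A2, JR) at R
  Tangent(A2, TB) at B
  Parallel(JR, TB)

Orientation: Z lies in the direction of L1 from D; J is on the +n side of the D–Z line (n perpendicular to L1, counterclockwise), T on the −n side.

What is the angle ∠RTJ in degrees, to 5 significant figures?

79.643°

The slot axis is L1's direction at 77.6°, so u = (cos 77.6°, sin 77.6°) = (0.21474, 0.97667) and n = (−sin 77.6°, cos 77.6°) = (-0.97667, 0.21474). D is at the origin and Z lies 58.0 along u from D, so Z = 58.0·u = (12.455, 56.647). Tangency of A1 to both parallel lines with radius 5.3 puts J and T at D ± 5.3·n: J = (-5.1764, 1.1381), T = (5.1764, -1.1381). Equal radii place R and B the same way about Z: R = Z + 5.3·n = (7.2783, 57.785), B = Z − 5.3·n = (17.631, 55.509). Then cos ∠RTJ = TR·TJ / (|TR||TJ|), giving 79.643°.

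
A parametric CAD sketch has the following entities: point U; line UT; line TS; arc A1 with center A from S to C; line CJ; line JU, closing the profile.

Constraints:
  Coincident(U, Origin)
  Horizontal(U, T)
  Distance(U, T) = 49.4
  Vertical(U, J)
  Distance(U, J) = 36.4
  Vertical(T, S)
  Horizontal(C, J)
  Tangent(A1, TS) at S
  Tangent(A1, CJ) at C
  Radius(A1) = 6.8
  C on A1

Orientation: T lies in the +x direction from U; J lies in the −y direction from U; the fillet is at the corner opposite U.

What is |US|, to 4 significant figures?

57.59

U is at the origin; U and T share the same y with |UT| = 49.4 and T on the +x side, so T = (49.40, 0.000). U and J share the same x with |UJ| = 36.4 and J on the −y side, so J = (0.000, -36.40). The virtual corner opposite U is at (49.40, -36.40). A1 meets TS tangentially, so AS is at right angles to TS and A1 meets CJ tangentially, so AC is at right angles to CJ, with radius 6.8, so the center A sits 6.8 in from both sides at A = (42.60, -29.60). That places the tangent points at S = (49.40, -29.60) on TS and C = (42.60, -36.40) on CJ. Then |US| = |S − U| = 57.59.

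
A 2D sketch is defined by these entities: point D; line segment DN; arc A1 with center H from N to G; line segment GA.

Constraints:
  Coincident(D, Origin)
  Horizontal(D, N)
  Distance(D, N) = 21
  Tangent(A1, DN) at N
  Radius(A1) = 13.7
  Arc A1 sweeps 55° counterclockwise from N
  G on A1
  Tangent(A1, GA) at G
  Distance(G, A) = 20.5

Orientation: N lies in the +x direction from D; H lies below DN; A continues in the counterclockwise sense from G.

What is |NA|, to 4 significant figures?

32.26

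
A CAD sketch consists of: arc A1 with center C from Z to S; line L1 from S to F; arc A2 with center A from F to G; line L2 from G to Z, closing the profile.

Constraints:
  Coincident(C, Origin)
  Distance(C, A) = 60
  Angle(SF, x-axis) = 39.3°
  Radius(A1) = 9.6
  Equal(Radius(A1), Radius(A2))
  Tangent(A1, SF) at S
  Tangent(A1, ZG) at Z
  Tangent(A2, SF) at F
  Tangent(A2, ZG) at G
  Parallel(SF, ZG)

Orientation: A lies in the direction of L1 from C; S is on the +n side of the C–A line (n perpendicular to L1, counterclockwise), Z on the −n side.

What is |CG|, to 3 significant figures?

60.8

Tangency of A1 to both parallel lines with radius 9.6 puts S and Z at C ± 9.6·n: S = (-6.08, 7.43), Z = (6.08, -7.43). Equal radii place F and G the same way about A: F = A + 9.6·n = (40.3, 45.4), G = A − 9.6·n = (52.5, 30.6). Then |CG| = |G − C| = 60.8.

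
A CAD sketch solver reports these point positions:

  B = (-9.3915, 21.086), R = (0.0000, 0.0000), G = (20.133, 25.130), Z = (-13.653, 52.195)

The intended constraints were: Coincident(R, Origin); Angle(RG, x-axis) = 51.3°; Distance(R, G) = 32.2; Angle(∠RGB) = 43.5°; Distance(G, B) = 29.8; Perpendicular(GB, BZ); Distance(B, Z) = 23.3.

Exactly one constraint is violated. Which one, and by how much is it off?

Distance(B, Z) = 23.3 — off by 8.10.

R = (0.00, 0.00) ✓; RG at 51.30° ✓; |RG| = 32.20 ✓; ∠RGB = 43.50° ✓; |GB| = 29.80 ✓; ∠(GB, BZ) = 90.00° ✓; |BZ| = 31.40 ✗.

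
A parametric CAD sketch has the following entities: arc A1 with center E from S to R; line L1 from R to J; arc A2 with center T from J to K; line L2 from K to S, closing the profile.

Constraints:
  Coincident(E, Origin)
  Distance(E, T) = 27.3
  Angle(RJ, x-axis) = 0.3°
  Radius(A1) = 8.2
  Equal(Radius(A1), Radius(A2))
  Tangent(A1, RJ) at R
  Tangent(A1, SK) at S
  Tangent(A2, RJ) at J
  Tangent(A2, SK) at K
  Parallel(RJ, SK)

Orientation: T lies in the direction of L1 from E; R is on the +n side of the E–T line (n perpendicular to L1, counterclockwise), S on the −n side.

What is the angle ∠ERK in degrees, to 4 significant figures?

59.01°

Tangency of A1 to both parallel lines with radius 8.2 puts R and S at E ± 8.2·n: R = (-0.04293, 8.200), S = (0.04293, -8.200). Equal radii place J and K the same way about T: J = T + 8.2·n = (27.26, 8.343), K = T − 8.2·n = (27.34, -8.057). Then cos ∠ERK = RE·RK / (|RE||RK|), giving 59.01°.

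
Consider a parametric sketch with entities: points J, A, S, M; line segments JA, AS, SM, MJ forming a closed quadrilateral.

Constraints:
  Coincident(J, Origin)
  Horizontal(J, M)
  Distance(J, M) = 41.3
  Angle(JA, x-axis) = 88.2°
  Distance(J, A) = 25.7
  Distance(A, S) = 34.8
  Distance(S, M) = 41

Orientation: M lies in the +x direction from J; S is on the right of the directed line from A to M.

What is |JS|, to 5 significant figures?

9.2046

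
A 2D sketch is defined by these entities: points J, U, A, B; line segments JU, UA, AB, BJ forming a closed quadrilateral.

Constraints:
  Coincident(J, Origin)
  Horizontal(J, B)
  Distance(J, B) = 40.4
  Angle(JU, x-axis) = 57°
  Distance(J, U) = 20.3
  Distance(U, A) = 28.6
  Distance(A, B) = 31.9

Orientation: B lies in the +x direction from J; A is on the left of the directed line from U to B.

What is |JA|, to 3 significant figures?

47.6

Checks: JU at 57.00° ✓; |UA| = 28.60 ✓; |AB| = 31.90 ✓.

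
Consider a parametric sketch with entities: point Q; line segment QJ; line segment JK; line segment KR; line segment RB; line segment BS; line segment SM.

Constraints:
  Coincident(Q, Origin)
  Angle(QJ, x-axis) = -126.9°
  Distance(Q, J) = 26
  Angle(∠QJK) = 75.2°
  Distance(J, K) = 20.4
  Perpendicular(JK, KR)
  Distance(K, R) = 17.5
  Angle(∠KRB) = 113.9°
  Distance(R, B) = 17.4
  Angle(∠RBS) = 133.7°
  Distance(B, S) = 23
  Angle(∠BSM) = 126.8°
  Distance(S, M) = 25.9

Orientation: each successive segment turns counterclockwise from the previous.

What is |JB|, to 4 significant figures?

24.96

Q is at the origin; QJ runs at -126.9° with length 26.0, so J = (-15.61, -20.79). ∠QJK = 75.2° gives JK at -22.10° from the x-axis; with |JK| = 20.4, K = (3.290, -28.47). JK ⟂ KR, so KR runs at 67.90°; with |KR| = 17.5, R = (9.874, -12.25). ∠KRB = 113.9° gives RB at 134.0° from the x-axis; with |RB| = 17.4, B = (-2.213, 0.2640). Then |JB| = |B − J| = 24.96.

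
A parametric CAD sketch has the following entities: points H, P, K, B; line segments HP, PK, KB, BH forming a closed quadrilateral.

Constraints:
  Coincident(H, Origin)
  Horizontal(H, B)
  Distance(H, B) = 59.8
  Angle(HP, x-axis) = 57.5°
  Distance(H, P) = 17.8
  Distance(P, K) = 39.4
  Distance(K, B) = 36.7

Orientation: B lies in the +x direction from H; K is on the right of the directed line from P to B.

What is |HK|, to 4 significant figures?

34.64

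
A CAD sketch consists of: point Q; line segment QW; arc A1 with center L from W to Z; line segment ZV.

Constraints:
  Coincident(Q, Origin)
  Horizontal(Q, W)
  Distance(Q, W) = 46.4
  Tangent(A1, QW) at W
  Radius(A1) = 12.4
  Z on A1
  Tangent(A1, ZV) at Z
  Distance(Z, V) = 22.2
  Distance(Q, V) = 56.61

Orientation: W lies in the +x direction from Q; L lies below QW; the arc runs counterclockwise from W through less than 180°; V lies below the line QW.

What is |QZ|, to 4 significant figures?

38.55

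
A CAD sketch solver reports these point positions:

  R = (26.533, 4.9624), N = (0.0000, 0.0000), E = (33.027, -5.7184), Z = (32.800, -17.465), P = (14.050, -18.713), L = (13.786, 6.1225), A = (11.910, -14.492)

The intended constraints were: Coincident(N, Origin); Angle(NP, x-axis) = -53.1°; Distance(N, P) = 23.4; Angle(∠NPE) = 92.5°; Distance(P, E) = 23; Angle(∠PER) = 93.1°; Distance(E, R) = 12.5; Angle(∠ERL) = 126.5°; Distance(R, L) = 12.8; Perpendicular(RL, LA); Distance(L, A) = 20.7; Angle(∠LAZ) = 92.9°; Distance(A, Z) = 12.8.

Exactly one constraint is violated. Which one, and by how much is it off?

Distance(A, Z) = 12.8 — off by 8.30.

N = (0.00, 0.00) ✓; NP at -53.10° ✓; |NP| = 23.40 ✓; ∠NPE = 92.50° ✓; |PE| = 23.00 ✓; ∠PER = 93.10° ✓; |ER| = 12.50 ✓; ∠ERL = 126.5° ✓; |RL| = 12.80 ✓; ∠(RL, LA) = 90.00° ✓; |LA| = 20.70 ✓; ∠LAZ = 92.90° ✓; |AZ| = 21.10 ✗.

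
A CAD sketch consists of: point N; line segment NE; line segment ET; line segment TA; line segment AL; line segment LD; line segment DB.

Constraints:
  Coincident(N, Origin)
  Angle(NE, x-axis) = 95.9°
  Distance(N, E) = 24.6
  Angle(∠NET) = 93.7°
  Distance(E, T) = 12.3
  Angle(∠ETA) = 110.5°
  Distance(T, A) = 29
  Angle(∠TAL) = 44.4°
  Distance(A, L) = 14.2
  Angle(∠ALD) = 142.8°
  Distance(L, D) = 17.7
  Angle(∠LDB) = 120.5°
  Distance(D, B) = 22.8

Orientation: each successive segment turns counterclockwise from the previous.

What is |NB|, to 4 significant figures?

41.27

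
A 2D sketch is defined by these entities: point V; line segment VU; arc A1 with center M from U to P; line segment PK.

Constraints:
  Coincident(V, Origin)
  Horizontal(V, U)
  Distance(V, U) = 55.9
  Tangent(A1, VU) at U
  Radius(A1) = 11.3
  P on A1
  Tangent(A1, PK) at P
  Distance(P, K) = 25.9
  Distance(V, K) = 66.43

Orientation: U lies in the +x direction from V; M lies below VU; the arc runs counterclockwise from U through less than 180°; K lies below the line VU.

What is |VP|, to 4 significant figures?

47.58

V is at the origin; V and U share the same y with |VU| = 55.9 and U on the +x side, so U = (55.90, 0.000). Since A1 is tangent to VU there, MU ⟂ VU, so M = U + (0, -11.3) = (55.90, -11.30). Since MP ⟂ PK (tangency), |MK| = √(11.3² + 25.9²) = 28.26 regardless of where P sits on A1. So K lies on both circle(V, 66.43) and circle(M, 28.26); the below-VU intersection is K = (53.45, -39.45). P is the foot of the tangent from K: P = (45.19, -14.90).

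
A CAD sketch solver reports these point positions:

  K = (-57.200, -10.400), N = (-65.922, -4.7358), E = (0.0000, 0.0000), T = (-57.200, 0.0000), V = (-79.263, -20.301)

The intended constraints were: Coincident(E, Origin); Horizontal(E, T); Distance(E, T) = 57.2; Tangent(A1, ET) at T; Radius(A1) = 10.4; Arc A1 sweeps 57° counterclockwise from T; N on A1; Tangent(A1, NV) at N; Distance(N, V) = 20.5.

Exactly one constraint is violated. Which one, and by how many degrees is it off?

Tangent(A1, NV) at N — off by 7.60°.

E = (0.00, 0.00) ✓; E.y = 0.00, T.y = 0.00 ✓; |ET| = 57.20 ✓; ∠(KT, TE) = 90.00° ✓; |KT| = 10.40 ✓; bearing(K→N) − bearing(K→T) = 57.00° ✓; |KN| = 10.40 ✓; ∠(KN, NV) = 97.60° ✗; |NV| = 20.50 ✓.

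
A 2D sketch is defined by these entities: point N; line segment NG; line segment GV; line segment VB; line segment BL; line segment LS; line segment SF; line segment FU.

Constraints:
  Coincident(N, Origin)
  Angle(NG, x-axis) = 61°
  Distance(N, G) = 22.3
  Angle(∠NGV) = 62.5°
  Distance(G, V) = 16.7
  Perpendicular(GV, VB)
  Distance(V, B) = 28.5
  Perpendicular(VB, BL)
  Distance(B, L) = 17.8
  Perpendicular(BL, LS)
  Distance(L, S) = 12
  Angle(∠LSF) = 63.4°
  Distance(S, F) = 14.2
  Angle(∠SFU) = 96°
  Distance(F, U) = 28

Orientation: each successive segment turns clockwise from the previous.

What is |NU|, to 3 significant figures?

30.5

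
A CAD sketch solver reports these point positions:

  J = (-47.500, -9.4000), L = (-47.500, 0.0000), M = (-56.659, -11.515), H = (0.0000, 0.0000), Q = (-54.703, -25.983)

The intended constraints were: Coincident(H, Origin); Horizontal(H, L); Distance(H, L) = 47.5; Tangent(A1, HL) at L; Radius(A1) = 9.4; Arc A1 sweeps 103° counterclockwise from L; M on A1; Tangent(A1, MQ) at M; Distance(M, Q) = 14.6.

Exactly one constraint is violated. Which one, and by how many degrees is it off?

Tangent(A1, MQ) at M — off by 5.30°.

H = (0.00, 0.00) ✓; H.y = 0.00, L.y = 0.00 ✓; |HL| = 47.50 ✓; ∠(JL, LH) = 90.00° ✓; |JL| = 9.400 ✓; bearing(J→M) − bearing(J→L) = 103.0° ✓; |JM| = 9.400 ✓; ∠(JM, MQ) = 95.30° ✗; |MQ| = 14.60 ✓.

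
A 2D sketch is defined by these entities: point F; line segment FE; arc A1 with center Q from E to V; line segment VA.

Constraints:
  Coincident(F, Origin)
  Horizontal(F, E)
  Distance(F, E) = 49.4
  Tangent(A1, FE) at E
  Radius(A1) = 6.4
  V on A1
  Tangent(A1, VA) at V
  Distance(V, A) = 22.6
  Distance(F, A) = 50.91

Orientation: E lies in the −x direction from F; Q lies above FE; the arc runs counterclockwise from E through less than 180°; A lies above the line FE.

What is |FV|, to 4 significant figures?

43.44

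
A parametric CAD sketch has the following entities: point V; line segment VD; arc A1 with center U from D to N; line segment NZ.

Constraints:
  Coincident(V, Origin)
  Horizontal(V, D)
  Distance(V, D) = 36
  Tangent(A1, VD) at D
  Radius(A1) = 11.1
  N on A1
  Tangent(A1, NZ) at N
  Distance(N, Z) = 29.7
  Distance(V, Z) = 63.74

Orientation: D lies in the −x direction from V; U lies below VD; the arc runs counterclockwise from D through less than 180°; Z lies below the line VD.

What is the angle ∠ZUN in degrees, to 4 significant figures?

69.51°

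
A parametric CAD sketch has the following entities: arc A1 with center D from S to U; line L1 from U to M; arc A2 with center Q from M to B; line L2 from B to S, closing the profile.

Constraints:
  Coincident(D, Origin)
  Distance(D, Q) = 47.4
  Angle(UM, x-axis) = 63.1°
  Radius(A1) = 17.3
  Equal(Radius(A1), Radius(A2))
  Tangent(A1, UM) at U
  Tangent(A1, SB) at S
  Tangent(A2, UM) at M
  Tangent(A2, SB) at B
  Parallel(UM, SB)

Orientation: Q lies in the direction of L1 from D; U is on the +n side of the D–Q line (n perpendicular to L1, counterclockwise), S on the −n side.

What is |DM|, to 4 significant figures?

50.46

The slot axis is L1's direction at 63.1°, so u = (cos 63.1°, sin 63.1°) = (0.4524, 0.8918) and n = (−sin 63.1°, cos 63.1°) = (-0.8918, 0.4524). D is at the origin and Q lies 47.4 along u from D, so Q = 47.4·u = (21.45, 42.27). Tangency of A1 to both parallel lines with radius 17.3 puts U and S at D ± 17.3·n: U = (-15.43, 7.827), S = (15.43, -7.827). Equal radii place M and B the same way about Q: M = Q + 17.3·n = (6.017, 50.10), B = Q − 17.3·n = (36.87, 34.44). Then |DM| = |M − D| = 50.46.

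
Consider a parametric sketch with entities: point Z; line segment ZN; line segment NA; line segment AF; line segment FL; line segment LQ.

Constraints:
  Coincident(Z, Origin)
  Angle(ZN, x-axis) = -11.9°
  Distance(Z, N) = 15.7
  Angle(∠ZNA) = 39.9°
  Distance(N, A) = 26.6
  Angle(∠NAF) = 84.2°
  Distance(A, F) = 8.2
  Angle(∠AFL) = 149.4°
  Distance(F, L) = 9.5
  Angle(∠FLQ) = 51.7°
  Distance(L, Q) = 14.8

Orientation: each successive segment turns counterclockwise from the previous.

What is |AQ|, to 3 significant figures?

10.5

Z is at the origin; ZN runs at -11.9° with length 15.7, so N = (15.4, -3.24). ∠ZNA = 39.9° gives NA at 128° from the x-axis; with |NA| = 26.6, A = (-1.09, 17.7). ∠NAF = 84.2° gives AF at -136° from the x-axis; with |AF| = 8.2, F = (-6.99, 12.0). ∠AFL = 149.4° gives FL at -105° from the x-axis; with |FL| = 9.5, L = (-9.51, 2.81). ∠FLQ = 51.7° gives LQ at 22.9° from the x-axis; with |LQ| = 14.8, Q = (4.13, 8.57). Then |AQ| = |Q − A| = 10.5.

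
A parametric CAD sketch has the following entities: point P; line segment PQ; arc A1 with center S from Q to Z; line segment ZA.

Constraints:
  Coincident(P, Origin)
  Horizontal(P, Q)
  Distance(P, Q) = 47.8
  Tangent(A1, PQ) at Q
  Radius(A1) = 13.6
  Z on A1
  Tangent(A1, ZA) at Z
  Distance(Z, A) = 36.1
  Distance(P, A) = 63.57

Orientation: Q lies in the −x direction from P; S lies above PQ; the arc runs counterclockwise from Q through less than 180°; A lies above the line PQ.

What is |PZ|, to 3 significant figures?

37.4

Checks: ∠(SQ, QP) = 90.00° ✓; |SQ| = 13.60 ✓; |SZ| = 13.60 ✓; ∠(SZ, ZA) = 90.00° ✓; |ZA| = 36.10 ✓; |PA| = 63.57 ✓.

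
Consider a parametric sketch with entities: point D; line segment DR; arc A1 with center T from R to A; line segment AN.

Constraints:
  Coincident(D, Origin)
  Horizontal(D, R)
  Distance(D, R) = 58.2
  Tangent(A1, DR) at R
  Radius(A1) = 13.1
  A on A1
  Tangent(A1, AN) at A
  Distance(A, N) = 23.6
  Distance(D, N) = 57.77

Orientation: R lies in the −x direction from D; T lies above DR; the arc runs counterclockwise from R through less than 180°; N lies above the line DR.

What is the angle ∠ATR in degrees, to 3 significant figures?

89.2°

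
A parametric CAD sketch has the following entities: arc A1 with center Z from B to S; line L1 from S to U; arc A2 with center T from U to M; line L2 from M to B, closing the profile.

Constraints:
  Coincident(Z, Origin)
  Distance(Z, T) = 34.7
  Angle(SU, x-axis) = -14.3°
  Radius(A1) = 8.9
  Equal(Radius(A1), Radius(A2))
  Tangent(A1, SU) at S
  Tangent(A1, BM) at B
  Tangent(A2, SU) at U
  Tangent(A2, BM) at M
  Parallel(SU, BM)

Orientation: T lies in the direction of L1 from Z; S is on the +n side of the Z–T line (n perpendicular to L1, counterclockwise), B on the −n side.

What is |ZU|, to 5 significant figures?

35.823

The slot axis is L1's direction at -14.3°, so u = (cos -14.3°, sin -14.3°) = (0.96902, -0.24700) and n = (−sin -14.3°, cos -14.3°) = (0.24700, 0.96902). Z is at the origin and T lies 34.7 along u from Z, so T = 34.7·u = (33.625, -8.5709). Tangency of A1 to both parallel lines with radius 8.9 puts S and B at Z ± 8.9·n: S = (2.1983, 8.6242), B = (-2.1983, -8.6242). Equal radii place U and M the same way about T: U = T + 8.9·n = (35.823, 0.053374), M = T − 8.9·n = (31.427, -17.195). Then |ZU| = |U − Z| = 35.823.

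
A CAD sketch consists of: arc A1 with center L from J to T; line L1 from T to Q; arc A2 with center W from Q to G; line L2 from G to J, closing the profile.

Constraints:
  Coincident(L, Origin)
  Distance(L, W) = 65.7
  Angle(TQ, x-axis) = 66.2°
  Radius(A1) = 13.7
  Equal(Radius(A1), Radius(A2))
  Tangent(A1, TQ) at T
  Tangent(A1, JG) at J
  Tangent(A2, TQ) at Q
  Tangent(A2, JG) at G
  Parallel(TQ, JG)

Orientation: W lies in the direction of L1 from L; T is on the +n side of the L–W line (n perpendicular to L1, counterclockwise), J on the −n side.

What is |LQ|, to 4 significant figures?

67.11

The slot axis is L1's direction at 66.2°, so u = (cos 66.2°, sin 66.2°) = (0.4035, 0.9150) and n = (−sin 66.2°, cos 66.2°) = (-0.9150, 0.4035). L is at the origin and W lies 65.7 along u from L, so W = 65.7·u = (26.51, 60.11). Tangency of A1 to both parallel lines with radius 13.7 puts T and J at L ± 13.7·n: T = (-12.53, 5.529), J = (12.53, -5.529). Equal radii place Q and G the same way about W: Q = W + 13.7·n = (13.98, 65.64), G = W − 13.7·n = (39.05, 54.58). Then |LQ| = |Q − L| = 67.11.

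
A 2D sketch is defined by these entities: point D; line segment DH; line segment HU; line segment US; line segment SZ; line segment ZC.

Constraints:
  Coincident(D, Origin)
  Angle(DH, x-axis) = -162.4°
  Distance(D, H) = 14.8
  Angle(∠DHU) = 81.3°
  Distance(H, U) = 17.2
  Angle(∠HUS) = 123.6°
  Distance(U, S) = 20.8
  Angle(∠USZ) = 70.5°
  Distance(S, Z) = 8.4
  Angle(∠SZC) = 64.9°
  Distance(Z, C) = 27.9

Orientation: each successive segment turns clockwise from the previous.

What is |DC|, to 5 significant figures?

32.743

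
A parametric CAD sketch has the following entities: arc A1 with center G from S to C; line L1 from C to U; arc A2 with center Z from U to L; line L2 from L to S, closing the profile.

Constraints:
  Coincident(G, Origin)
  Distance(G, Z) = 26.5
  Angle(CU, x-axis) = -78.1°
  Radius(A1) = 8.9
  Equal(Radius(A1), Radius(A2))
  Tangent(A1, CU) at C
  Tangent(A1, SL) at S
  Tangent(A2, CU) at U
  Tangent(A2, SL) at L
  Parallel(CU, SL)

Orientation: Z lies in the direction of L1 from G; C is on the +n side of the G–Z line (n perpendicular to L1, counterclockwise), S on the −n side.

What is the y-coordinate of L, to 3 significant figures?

-27.8

The slot axis is L1's direction at -78.1°, so u = (cos -78.1°, sin -78.1°) = (0.206, -0.979) and n = (−sin -78.1°, cos -78.1°) = (0.979, 0.206). G is at the origin and Z lies 26.5 along u from G, so Z = 26.5·u = (5.46, -25.9). Tangency of A1 to both parallel lines with radius 8.9 puts C and S at G ± 8.9·n: C = (8.71, 1.84), S = (-8.71, -1.84). Equal radii place U and L the same way about Z: U = Z + 8.9·n = (14.2, -24.1), L = Z − 8.9·n = (-3.24, -27.8). So L.y = -27.8.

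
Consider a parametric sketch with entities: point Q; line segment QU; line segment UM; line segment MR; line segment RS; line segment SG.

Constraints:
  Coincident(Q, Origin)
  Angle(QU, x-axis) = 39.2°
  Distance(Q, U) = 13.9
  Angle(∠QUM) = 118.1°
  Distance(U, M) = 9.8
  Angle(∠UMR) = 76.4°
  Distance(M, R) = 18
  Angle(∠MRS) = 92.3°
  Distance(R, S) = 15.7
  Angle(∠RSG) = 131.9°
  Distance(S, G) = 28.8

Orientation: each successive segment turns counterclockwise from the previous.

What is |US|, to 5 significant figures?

17.450

∠UMR = 76.4° gives MR at -155.30° from the x-axis; with |MR| = 18.0, R = (-7.4681, 10.880). ∠MRS = 92.3° gives RS at -67.600° from the x-axis; with |RS| = 15.7, S = (-1.4853, -3.6351). Then |US| = |S − U| = 17.450.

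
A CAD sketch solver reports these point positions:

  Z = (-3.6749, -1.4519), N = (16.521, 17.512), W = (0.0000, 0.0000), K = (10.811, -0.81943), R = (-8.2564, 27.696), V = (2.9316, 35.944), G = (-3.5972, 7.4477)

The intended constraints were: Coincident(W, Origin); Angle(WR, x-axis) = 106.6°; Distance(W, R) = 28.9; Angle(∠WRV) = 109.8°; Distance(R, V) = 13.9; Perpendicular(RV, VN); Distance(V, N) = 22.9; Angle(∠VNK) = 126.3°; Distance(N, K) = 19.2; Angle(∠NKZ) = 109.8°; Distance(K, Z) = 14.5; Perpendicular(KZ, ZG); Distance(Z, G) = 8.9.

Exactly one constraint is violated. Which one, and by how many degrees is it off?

Perpendicular(KZ, ZG) — off by 3.00°.

W = (0.00, 0.00) ✓; WR at 106.6° ✓; |WR| = 28.90 ✓; ∠WRV = 109.8° ✓; |RV| = 13.90 ✓; ∠(RV, VN) = 90.00° ✓; |VN| = 22.90 ✓; ∠VNK = 126.3° ✓; |NK| = 19.20 ✓; ∠NKZ = 109.8° ✓; |KZ| = 14.50 ✓; ∠(KZ, ZG) = 93.00° ✗; |ZG| = 8.900 ✓.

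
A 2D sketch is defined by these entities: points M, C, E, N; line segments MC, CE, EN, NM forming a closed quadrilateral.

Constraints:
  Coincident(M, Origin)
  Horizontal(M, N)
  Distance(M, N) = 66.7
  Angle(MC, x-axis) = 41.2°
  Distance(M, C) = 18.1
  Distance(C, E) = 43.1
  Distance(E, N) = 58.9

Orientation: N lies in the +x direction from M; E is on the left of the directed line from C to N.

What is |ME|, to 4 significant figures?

60.47

M is at the origin; M and N share the same y with |MN| = 66.7 and N in +x, so N = (66.7, 0). MC runs at 41.2° with |MC| = 18.1, so C = (13.62, 11.92). E is determined by |CE| = 43.1 and |EN| = 58.9 together: it lies at the intersection of circle(C, 43.1) and circle(N, 58.9). With |CN| = 54.40, the foot of the radical line on CN is 12.39 from C and the perpendicular offset is √(43.1² − 12.39²) = 41.28. Taking the left-of-CN solution: E = (34.75, 49.48).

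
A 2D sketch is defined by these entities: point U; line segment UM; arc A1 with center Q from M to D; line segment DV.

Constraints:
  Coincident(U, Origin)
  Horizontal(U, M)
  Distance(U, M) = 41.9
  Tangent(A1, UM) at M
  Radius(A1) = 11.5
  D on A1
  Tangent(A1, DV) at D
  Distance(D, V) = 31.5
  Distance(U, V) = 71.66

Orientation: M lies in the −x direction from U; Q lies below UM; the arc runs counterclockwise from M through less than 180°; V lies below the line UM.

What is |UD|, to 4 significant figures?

53.97

Checks: |UM| = 41.90 ✓; |QD| = 11.50 ✓; ∠(QD, DV) = 90.00° ✓; |DV| = 31.50 ✓; |UV| = 71.66 ✓.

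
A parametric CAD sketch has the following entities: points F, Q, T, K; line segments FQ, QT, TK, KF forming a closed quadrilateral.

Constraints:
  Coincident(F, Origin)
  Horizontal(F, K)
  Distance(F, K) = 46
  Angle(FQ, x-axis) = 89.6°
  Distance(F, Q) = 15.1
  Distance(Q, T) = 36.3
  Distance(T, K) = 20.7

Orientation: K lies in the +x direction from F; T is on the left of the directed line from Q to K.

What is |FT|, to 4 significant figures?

40.61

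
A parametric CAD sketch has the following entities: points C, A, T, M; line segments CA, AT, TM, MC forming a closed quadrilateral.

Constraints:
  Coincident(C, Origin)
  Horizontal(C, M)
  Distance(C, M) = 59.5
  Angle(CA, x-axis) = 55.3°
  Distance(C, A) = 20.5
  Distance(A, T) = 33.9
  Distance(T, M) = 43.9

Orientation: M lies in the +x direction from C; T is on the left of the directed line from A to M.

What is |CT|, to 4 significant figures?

53.89

C is at the origin; CM is horizontal with |CM| = 59.5 and M in +x, so M = (59.5, 0). CA runs at 55.3° with |CA| = 20.5, so A = (11.67, 16.85). T is determined by |AT| = 33.9 and |TM| = 43.9 together: it lies at the intersection of circle(A, 33.9) and circle(M, 43.9). With |AM| = 50.71, the foot of the radical line on AM is 17.69 from A and the perpendicular offset is √(33.9² − 17.69²) = 28.92. Taking the left-of-AM solution: T = (37.96, 38.25).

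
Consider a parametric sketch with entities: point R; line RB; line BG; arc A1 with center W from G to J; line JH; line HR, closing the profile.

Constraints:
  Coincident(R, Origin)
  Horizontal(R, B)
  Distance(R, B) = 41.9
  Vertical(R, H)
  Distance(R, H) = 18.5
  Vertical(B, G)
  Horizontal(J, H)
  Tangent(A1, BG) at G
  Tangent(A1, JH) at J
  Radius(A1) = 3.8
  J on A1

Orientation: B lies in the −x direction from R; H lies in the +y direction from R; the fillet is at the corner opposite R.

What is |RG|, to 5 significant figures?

44.404

R is at the origin; R and B share the same y with |RB| = 41.9 and B on the −x side, so B = (-41.900, 0.0000). RH is vertical with |RH| = 18.5 and H on the +y side, so H = (0.0000, 18.500). The virtual corner opposite R is at (-41.900, 18.500). The tangent condition forces WG to be normal to BG and since A1 is tangent to JH there, WJ ⟂ JH, with radius 3.8, so the center W sits 3.8 in from both sides at W = (-38.100, 14.700). That places the tangent points at G = (-41.900, 14.700) on BG and J = (-38.100, 18.500) on JH. Then |RG| = |G − R| = 44.404.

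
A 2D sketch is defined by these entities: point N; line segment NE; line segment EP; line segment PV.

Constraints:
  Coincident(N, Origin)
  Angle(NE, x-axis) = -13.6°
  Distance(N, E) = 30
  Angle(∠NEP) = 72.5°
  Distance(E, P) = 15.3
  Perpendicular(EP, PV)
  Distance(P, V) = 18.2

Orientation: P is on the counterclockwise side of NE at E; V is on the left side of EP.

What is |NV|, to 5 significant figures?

12.158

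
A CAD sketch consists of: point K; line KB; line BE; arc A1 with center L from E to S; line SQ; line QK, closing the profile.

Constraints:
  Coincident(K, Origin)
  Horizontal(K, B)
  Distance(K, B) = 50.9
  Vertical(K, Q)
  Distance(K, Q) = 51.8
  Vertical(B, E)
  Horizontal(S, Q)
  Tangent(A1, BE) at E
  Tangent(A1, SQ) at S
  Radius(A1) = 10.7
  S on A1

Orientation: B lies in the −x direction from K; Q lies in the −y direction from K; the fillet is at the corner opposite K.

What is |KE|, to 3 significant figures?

65.4

The virtual corner opposite K is at (-50.9, -51.8). Since A1 is tangent to BE there, LE ⟂ BE and since A1 is tangent to SQ there, LS ⟂ SQ, with radius 10.7, so the center L sits 10.7 in from both sides at L = (-40.2, -41.1). That places the tangent points at E = (-50.9, -41.1) on BE and S = (-40.2, -51.8) on SQ. Then |KE| = |E − K| = 65.4.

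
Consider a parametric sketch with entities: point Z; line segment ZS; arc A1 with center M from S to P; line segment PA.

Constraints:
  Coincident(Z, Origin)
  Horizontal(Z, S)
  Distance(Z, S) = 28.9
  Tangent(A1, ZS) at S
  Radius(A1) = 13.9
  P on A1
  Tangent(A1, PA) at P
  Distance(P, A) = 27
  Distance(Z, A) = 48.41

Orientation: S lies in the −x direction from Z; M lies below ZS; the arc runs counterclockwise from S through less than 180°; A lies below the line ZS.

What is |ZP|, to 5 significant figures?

45.610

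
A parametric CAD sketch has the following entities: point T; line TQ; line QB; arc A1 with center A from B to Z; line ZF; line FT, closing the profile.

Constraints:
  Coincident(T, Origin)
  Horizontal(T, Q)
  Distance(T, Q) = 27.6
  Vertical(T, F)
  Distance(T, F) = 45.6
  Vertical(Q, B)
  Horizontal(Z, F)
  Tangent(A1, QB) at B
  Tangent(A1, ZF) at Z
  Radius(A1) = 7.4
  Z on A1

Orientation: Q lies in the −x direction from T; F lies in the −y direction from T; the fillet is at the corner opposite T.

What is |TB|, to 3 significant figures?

47.1

T is at the origin; TQ is horizontal with |TQ| = 27.6 and Q on the −x side, so Q = (-27.6, 0.00). T and F share the same x with |TF| = 45.6 and F on the −y side, so F = (0.00, -45.6). The virtual corner opposite T is at (-27.6, -45.6). The tangent condition forces AB to be normal to QB and the tangent condition forces AZ to be normal to ZF, with radius 7.4, so the center A sits 7.4 in from both sides at A = (-20.2, -38.2). That places the tangent points at B = (-27.6, -38.2) on QB and Z = (-20.2, -45.6) on ZF. Then |TB| = |B − T| = 47.1.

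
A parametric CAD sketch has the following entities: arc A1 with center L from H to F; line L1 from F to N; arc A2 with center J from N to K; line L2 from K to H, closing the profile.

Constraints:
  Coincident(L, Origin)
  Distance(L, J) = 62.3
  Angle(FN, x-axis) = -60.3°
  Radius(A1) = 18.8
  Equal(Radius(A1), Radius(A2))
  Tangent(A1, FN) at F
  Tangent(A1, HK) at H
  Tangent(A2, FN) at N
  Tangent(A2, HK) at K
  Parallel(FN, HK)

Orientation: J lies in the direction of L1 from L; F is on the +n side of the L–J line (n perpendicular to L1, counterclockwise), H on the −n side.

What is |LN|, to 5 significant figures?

65.075

The slot axis is L1's direction at -60.3°, so u = (cos -60.3°, sin -60.3°) = (0.49546, -0.86863) and n = (−sin -60.3°, cos -60.3°) = (0.86863, 0.49546). L is at the origin and J lies 62.3 along u from L, so J = 62.3·u = (30.867, -54.116). Tangency of A1 to both parallel lines with radius 18.8 puts F and H at L ± 18.8·n: F = (16.330, 9.3146), H = (-16.330, -9.3146). Equal radii place N and K the same way about J: N = J + 18.8·n = (47.197, -44.801), K = J − 18.8·n = (14.537, -63.430). Then |LN| = |N − L| = 65.075.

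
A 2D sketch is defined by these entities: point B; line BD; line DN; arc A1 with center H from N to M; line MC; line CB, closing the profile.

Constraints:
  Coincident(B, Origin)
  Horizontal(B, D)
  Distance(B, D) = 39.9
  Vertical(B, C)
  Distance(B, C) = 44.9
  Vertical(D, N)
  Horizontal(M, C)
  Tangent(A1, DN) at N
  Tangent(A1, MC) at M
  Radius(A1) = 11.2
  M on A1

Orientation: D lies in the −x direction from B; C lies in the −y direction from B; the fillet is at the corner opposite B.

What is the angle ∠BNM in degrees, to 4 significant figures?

85.18°

B is at the origin; BD is horizontal with |BD| = 39.9 and D on the −x side, so D = (-39.90, 0.000). B and C share the same x with |BC| = 44.9 and C on the −y side, so C = (0.000, -44.90). The virtual corner opposite B is at (-39.90, -44.90). The tangent condition forces HN to be normal to DN and the tangent condition forces HM to be normal to MC, with radius 11.2, so the center H sits 11.2 in from both sides at H = (-28.70, -33.70). That places the tangent points at N = (-39.90, -33.70) on DN and M = (-28.70, -44.90) on MC. Then cos ∠BNM = NB·NM / (|NB||NM|), giving 85.18°.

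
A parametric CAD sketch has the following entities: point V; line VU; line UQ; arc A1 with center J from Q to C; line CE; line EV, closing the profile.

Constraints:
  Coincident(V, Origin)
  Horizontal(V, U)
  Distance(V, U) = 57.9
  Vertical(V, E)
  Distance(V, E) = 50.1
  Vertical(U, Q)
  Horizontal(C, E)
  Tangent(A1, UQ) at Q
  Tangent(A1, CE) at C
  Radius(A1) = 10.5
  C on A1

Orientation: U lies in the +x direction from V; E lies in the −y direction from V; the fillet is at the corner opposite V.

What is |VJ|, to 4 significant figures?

61.77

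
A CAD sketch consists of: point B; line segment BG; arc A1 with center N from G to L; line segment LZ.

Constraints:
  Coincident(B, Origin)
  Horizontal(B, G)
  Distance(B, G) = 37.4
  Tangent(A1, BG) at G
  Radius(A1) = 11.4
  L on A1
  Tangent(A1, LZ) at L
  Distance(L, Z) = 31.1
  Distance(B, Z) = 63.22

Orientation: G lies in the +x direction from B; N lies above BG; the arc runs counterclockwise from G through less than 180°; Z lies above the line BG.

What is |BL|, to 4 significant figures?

50.31

B is at the origin; B and G share the same y with |BG| = 37.4 and G on the +x side, so G = (37.40, 0.000). A1 meets BG tangentially, so NG is at right angles to BG, so N = G + (0, 11.4) = (37.40, 11.40). Since NL ⟂ LZ (tangency), |NZ| = √(11.4² + 31.1²) = 33.12 regardless of where L sits on A1. So Z lies on both circle(B, 63.22) and circle(N, 33.12); the above-BG intersection is Z = (45.97, 43.39). L is the foot of the tangent from Z: L = (48.75, 12.42).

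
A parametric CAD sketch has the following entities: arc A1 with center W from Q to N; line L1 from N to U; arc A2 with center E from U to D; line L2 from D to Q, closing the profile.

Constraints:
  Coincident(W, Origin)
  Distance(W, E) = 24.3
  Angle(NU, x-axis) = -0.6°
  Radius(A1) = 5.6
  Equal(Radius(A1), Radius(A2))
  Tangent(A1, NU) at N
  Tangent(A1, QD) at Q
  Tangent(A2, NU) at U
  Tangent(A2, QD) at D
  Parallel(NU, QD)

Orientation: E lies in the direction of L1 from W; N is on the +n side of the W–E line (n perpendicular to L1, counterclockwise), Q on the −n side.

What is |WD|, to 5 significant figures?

24.937

The slot axis is L1's direction at -0.6°, so u = (cos -0.6°, sin -0.6°) = (0.99995, -0.010472) and n = (−sin -0.6°, cos -0.6°) = (0.010472, 0.99995). W is at the origin and E lies 24.3 along u from W, so E = 24.3·u = (24.299, -0.25446). Tangency of A1 to both parallel lines with radius 5.6 puts N and Q at W ± 5.6·n: N = (0.058642, 5.5997), Q = (-0.058642, -5.5997). Equal radii place U and D the same way about E: U = E + 5.6·n = (24.357, 5.3452), D = E − 5.6·n = (24.240, -5.8542). Then |WD| = |D − W| = 24.937.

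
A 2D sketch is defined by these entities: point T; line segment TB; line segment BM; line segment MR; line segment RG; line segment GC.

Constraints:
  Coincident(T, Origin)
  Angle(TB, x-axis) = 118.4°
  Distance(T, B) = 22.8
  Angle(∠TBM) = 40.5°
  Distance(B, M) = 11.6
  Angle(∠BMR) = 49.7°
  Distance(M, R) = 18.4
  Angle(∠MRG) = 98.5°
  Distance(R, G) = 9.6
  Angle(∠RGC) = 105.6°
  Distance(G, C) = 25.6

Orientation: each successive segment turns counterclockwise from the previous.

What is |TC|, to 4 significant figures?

35.68

∠MRG = 98.5° gives RG at 109.7° from the x-axis; with |RG| = 9.6, G = (-0.2959, 26.45). ∠RGC = 105.6° gives GC at -175.9° from the x-axis; with |GC| = 25.6, C = (-25.83, 24.62). Then |TC| = |C − T| = 35.68.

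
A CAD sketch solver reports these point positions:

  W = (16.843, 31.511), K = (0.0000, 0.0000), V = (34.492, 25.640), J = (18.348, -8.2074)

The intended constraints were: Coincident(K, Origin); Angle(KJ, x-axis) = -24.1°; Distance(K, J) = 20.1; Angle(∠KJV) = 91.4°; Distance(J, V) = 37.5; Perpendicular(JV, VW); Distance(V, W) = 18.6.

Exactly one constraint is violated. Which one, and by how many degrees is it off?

Perpendicular(JV, VW) — off by 7.10°.

K = (0.00, 0.00) ✓; KJ at -24.10° ✓; |KJ| = 20.10 ✓; ∠KJV = 91.40° ✓; |JV| = 37.50 ✓; ∠(JV, VW) = 97.10° ✗; |VW| = 18.60 ✓.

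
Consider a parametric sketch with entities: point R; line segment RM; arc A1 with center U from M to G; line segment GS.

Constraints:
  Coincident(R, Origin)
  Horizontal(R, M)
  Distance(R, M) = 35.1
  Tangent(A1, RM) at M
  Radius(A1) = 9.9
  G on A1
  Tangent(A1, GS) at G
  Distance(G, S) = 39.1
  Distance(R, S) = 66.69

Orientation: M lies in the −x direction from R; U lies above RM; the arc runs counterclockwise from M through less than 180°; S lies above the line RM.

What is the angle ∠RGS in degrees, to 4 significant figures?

148.0°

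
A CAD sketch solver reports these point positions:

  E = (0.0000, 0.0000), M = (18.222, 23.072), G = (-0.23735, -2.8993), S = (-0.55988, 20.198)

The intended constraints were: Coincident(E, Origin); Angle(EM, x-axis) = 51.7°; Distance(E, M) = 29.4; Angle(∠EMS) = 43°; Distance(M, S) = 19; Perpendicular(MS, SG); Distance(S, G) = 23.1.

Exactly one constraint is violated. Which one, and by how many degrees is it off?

Perpendicular(MS, SG) — off by 7.90°.

E = (0.00, 0.00) ✓; EM at 51.70° ✓; |EM| = 29.40 ✓; ∠EMS = 43.00° ✓; |MS| = 19.00 ✓; ∠(MS, SG) = 82.10° ✗; |SG| = 23.10 ✓.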